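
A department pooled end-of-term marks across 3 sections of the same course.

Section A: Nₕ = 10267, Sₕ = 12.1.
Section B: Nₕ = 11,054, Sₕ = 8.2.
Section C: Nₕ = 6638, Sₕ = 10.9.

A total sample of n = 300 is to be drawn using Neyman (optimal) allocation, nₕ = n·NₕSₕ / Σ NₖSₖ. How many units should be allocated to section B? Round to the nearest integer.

95

A: NₕSₕ = 10267·12.1 = 124230.7
B: NₕSₕ = 11054·8.2 = 90642.8
C: NₕSₕ = 6638·10.9 = 72354.2
Σ NₕSₕ = 287227.7.
n_B = 300·90642.8/287227.7 = 94.673... → 95.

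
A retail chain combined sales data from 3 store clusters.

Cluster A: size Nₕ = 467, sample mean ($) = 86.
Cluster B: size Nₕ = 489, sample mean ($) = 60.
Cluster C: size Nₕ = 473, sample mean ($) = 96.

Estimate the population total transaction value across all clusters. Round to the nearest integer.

114910

A: 467·86 = 40162
B: 489·60 = 29340
C: 473·96 = 45408
τ̂ = Σ Nₕx̄ₕ = 114910.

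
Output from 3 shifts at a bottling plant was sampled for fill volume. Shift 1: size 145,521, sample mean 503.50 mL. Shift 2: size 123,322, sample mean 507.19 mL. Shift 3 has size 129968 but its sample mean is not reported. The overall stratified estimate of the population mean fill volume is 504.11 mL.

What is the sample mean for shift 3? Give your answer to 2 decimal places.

501.87

N = 145521 + 123322 + 129968 = 398811.
Overall total = μ·N = 504.11·398811 = 201044613.21.
Subtract the known strata: 145521·503.50 + 123322·507.19 = 135817508.68.
Remaining total for shift 3: 201044613.21 − 135817508.68 = 65227104.53.
Divide by its size: 65227104.53 / 129968 = 501.8705... → 501.87.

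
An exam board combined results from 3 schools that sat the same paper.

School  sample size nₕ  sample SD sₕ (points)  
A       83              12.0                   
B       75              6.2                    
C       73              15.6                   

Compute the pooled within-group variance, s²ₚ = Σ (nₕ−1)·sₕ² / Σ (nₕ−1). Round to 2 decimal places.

A: (83−1)·12.0² = 82·144 = 11808
B: (75−1)·6.2² = 74·38.44 = 2844.56
C: (73−1)·15.6² = 72·243.36 = 17521.92
Numerator = 32174.48; denominator = Σ(nₕ−1) = 228.
s²ₚ = 32174.48/228 = 141.1161... → 141.12.

141.12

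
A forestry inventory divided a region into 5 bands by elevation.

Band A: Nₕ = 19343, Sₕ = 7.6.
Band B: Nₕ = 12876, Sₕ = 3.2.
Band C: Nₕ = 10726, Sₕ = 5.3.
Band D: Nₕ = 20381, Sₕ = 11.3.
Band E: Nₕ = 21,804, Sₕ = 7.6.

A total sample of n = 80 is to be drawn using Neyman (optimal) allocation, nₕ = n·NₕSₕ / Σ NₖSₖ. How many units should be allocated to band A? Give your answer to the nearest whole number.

A: NₕSₕ = 19343·7.6 = 147006.8
B: NₕSₕ = 12876·3.2 = 41203.2
C: NₕSₕ = 10726·5.3 = 56847.8
D: NₕSₕ = 20381·11.3 = 230305.3
E: NₕSₕ = 21804·7.6 = 165710.4
Σ NₕSₕ = 641073.5.
n_A = 80·147006.8/641073.5 = 18.345... → 18.

18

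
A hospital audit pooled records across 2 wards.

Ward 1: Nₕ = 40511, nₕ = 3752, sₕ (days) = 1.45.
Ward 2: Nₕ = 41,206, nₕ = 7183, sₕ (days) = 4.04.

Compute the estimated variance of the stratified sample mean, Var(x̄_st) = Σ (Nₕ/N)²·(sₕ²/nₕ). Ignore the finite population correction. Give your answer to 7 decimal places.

N = 81717. Term for each stratum: Wₕ²sₕ²/nₕ.
Var(x̄_st) = 0.0001377191 + 0.0005777673 = 0.0007154864 → 0.0007155.

0.0007155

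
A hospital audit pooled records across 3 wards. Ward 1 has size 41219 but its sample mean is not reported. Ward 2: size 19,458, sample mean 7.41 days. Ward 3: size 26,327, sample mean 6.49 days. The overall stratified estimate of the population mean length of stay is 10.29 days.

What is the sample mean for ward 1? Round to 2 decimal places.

14.08

N = 41219 + 19458 + 26327 = 87004.
Overall total = μ·N = 10.29·87004 = 895271.16.
Subtract the known strata: 19458·7.41 + 26327·6.49 = 315046.01.
Remaining total for ward 1: 895271.16 − 315046.01 = 580225.15.
Divide by its size: 580225.15 / 41219 = 14.0766... → 14.08.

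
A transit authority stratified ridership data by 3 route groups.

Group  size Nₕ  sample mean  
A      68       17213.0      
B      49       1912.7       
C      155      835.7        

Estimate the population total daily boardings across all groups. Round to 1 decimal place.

1393739.8

A: 68·17213.0 = 1170484
B: 49·1912.7 = 93722.3
C: 155·835.7 = 129533.5
τ̂ = Σ Nₕx̄ₕ = 1393739.8.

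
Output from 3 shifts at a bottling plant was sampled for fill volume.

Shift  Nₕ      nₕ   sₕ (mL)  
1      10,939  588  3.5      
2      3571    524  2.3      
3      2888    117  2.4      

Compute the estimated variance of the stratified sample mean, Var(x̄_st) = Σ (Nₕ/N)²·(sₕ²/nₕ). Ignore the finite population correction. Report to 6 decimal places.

N = 17398. Term for each stratum: Wₕ²sₕ²/nₕ.
Var(x̄_st) = 0.008235981 + 0.000425310 + 0.001356539 = 0.010017830 → 0.010018.

0.010018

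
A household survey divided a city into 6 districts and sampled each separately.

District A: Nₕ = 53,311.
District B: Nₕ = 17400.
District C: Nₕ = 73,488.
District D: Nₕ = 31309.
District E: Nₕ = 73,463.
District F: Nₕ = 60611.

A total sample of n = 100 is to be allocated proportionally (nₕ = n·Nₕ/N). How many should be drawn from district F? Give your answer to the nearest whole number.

20

N = 53311 + 17400 + 73488 + 31309 + 73463 + 60611 = 309582.
n_F = 100·60611/309582 = 19.578... → 20.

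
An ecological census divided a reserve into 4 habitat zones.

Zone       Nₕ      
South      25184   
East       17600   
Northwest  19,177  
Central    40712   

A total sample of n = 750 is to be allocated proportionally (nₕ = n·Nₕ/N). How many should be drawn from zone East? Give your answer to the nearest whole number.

129

Share of zone East = 17600/102673 = 0.17142.
Allocate 750 × 0.17142 = 128.563... → 129.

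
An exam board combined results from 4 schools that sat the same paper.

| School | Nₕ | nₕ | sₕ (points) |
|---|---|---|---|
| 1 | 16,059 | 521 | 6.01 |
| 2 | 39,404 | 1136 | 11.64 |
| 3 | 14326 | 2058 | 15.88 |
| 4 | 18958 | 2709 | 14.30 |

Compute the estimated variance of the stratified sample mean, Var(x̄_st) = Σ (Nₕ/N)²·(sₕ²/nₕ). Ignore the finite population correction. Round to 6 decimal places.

N = 88747; Wₕ = Nₕ/N.
school 1: (16059/88747)²·6.01²/521 = 0.002270078
school 2: (39404/88747)²·11.64²/1136 = 0.023512613
school 3: (14326/88747)²·15.88²/2058 = 0.003192994
school 4: (18958/88747)²·14.30²/2709 = 0.003444615
Sum = 0.032420301 → 0.032420.

0.032420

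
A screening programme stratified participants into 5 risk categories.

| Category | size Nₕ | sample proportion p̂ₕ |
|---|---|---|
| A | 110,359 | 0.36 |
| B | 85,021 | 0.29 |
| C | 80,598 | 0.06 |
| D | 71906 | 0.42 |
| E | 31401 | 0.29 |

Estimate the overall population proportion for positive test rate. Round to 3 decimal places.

0.286

N = 110359 + 85021 + 80598 + 71906 + 31401 = 379285.
Overall proportion = Σ (Nₕ/N)·p̂ₕ.
Σ Nₕp̂ₕ = 39729.24 + 24656.09 + 4835.88 + 30200.52 + 9106.29 = 108528.02.
108528.02 / 379285 = 0.28614... → 0.286.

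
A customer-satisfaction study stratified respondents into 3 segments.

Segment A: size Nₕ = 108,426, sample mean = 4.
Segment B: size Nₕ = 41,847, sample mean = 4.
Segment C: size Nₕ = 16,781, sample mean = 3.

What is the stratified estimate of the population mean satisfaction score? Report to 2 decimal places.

3.90

N = 108426 + 41847 + 16781 = 167054.
The stratified mean weights each stratum mean by its population share Nₕ/N.
Σ Nₕx̄ₕ = 108426·4 + 41847·4 + 16781·3 = 433704 + 167388 + 50343 = 651435.
Divide by N: 651435 / 167054 = 3.8995... → 3.90.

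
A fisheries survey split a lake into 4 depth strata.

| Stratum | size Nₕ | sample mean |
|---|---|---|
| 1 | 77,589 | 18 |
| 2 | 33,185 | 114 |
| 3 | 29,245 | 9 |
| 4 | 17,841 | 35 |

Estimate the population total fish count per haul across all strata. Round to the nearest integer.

6067332

Estimate total by summing Nₕ·x̄ₕ over strata.
77589·18 + 33185·114 + 29245·9 + 17841·35 = 1396602 + 3783090 + 263205 + 624435 = 6067332.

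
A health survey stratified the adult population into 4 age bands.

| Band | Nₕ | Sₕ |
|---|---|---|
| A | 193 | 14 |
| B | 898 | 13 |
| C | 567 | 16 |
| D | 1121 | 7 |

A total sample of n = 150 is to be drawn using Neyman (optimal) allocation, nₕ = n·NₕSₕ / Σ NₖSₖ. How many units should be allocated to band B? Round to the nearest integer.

Σ NₕSₕ = 193·14 + 898·13 + 567·16 + 1121·7 = 31295.
Share for B: 11674/31295 = 0.37303.
n_B = 150 × 0.37303 = 55.955... → 56.

56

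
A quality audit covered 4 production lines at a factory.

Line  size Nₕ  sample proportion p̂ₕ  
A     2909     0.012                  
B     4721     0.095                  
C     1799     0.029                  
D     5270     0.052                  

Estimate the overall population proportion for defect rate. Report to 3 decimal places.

0.055

N = 2909 + 4721 + 1799 + 5270 = 14699.
Overall proportion = Σ (Nₕ/N)·p̂ₕ.
Σ Nₕp̂ₕ = 34.908 + 448.495 + 52.171 + 274.04 = 809.614.
809.614 / 14699 = 0.05508... → 0.055.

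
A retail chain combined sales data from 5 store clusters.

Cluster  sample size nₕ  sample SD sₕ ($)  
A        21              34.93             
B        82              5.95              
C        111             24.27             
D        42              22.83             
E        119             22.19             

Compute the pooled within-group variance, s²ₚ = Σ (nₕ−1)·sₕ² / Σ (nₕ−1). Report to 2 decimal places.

463.61

Degrees of freedom: 20 + 81 + 110 + 41 + 118 = 370.
Σ(nₕ−1)sₕ² = 20·1220.1049 + 81·35.4025 + 110·589.0329 + 41·521.2089 + 118·492.3961 = 171535.6242.
s²ₚ = 171535.6242 / 370 = 463.6098... → 463.61.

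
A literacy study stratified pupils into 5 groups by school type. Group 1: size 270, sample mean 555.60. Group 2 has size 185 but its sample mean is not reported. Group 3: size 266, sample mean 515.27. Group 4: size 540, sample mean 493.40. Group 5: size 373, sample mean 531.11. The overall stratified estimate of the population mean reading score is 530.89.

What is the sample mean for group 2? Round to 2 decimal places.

626.27

N = 270 + 185 + 266 + 540 + 373 = 1634.
Overall total = μ·N = 530.89·1634 = 867474.26.
Subtract the known strata: 270·555.60 + 266·515.27 + 540·493.40 + 373·531.11 = 751613.85.
Remaining total for group 2: 867474.26 − 751613.85 = 115860.41.
Divide by its size: 115860.41 / 185 = 626.2725... → 626.27.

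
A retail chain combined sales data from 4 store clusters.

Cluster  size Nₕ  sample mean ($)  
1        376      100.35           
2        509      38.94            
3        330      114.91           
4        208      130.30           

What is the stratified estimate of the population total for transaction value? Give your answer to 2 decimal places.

1: 376·100.35 = 37731.6
2: 509·38.94 = 19820.46
3: 330·114.91 = 37920.3
4: 208·130.30 = 27102.4
τ̂ = Σ Nₕx̄ₕ = 122574.76.

122574.76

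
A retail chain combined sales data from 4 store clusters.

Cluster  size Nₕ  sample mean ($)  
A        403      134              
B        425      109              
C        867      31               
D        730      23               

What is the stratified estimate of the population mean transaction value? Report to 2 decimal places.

N = 403 + 425 + 867 + 730 = 2425.
The stratified mean weights each stratum mean by its population share Nₕ/N.
Σ Nₕx̄ₕ = 403·134 + 425·109 + 867·31 + 730·23 = 54002 + 46325 + 26877 + 16790 = 143994.
Divide by N: 143994 / 2425 = 59.3790... → 59.38.

59.38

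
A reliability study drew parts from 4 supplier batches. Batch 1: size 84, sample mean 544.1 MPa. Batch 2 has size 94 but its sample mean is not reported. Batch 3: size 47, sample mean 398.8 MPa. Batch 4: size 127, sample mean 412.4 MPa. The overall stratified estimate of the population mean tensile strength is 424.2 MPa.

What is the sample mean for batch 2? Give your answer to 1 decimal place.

345.7

Σ Nₕx̄ₕ = N·μ, so 94·x̄_2 = 352·424.2 − (84·544.1 + 47·398.8 + 127·412.4).
= 149318.4 − 116822.8 = 32495.6.
x̄_2 = 32495.6 / 94 = 345.698... → 345.7.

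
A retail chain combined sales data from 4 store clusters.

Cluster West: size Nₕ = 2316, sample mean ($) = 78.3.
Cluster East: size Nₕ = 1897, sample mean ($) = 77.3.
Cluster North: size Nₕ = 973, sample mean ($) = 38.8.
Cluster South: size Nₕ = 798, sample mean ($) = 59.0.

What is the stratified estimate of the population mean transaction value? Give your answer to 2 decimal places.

x̄_st = (Σ Nₕx̄ₕ) / (Σ Nₕ) = (2316·78.3 + 1897·77.3 + 973·38.8 + 798·59.0) / 5984
= 412815.3 / 5984 = 68.9865... → 68.99.

68.99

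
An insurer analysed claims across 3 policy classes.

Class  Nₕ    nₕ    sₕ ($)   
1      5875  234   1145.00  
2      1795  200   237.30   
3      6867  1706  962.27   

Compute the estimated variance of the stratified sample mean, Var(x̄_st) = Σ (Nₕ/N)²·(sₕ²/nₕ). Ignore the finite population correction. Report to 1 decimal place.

N = 14537; Wₕ = Nₕ/N.
class 1: (5875/14537)²·1145.00²/234 = 915.0847
class 2: (1795/14537)²·237.30²/200 = 4.2928
class 3: (6867/14537)²·962.27²/1706 = 121.1154
Sum = 1040.4929 → 1040.5.

1040.5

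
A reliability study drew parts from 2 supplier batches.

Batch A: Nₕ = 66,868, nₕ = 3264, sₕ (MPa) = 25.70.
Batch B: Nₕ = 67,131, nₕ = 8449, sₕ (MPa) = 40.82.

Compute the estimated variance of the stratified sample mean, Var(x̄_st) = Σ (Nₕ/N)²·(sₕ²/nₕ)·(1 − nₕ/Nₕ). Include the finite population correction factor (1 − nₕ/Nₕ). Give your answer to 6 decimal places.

0.091199

N = 133999. Term for each stratum: Wₕ²sₕ²/nₕ·(1−nₕ/Nₕ).
Var(x̄_st) = 0.047930918 + 0.043267878 = 0.091198796 → 0.091199.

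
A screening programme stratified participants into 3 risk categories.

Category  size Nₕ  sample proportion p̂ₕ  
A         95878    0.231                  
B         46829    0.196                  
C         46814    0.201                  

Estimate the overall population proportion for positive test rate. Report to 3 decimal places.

0.215

Wₕ = Nₕ/N with N = 189521: 0.5059, 0.2471, 0.2470.
p̂_st = 0.5059·0.231 + 0.2471·0.196 + 0.2470·0.201 ≈ 0.21494... → 0.215.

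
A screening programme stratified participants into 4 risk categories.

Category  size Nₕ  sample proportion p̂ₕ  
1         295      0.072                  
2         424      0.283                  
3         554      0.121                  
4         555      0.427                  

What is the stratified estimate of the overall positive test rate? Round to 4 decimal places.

0.2436

N = 295 + 424 + 554 + 555 = 1828.
Overall proportion = Σ (Nₕ/N)·p̂ₕ.
Σ Nₕp̂ₕ = 21.24 + 119.992 + 67.034 + 236.985 = 445.251.
445.251 / 1828 = 0.243573... → 0.2436.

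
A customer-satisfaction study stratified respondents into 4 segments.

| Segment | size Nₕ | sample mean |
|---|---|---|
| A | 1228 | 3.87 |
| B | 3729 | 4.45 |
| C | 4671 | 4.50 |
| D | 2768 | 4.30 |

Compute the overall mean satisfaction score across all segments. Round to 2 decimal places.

N = 12396; weights Wₕ = Nₕ/N = (0.0991, 0.3008, 0.3768, 0.2233).
x̄_st = Σ Wₕ·x̄ₕ = 0.0991·3.87 + 0.3008·4.45 + 0.3768·4.50 + 0.2233·4.30 ≈ 4.3779...
→ 4.38.

4.38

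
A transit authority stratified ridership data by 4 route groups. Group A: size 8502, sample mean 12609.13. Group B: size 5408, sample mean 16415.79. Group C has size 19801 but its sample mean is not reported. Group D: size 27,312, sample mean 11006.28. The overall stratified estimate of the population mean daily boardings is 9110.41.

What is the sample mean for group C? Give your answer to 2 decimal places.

2997.91

Σ Nₕx̄ₕ = N·μ, so 19801·x̄_C = 61023·9110.41 − (8502·12609.13 + 5408·16415.79 + 27312·11006.28).
= 555944549.43 − 496582934.94 = 59361614.49.
x̄_C = 59361614.49 / 19801 = 2997.9099... → 2997.91.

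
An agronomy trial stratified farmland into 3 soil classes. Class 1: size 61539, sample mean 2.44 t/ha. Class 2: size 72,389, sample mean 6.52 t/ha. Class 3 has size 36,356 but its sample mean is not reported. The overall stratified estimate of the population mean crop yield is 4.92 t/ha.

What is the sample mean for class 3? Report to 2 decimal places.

5.93

Σ Nₕx̄ₕ = N·μ, so 36356·x̄_3 = 170284·4.92 − (61539·2.44 + 72389·6.52).
= 837797.28 − 622131.44 = 215665.84.
x̄_3 = 215665.84 / 36356 = 5.9321... → 5.93.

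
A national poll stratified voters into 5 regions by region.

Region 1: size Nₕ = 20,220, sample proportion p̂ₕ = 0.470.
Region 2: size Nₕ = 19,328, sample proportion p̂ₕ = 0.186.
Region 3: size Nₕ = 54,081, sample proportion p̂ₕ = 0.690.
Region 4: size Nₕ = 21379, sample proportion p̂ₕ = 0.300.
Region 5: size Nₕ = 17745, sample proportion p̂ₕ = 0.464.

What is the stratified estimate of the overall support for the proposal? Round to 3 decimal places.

Wₕ = Nₕ/N with N = 132753: 0.1523, 0.1456, 0.4074, 0.1610, 0.1337.
p̂_st = 0.1523·0.470 + 0.1456·0.186 + 0.4074·0.690 + 0.1610·0.300 + 0.1337·0.464 ≈ 0.49010... → 0.490.

0.490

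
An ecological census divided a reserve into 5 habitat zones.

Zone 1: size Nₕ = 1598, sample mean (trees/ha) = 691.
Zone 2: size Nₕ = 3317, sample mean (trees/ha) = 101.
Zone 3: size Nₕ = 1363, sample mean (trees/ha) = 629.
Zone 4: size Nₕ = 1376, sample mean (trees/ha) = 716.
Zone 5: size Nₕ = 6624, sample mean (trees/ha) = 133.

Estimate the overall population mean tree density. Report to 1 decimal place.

N = 1598 + 3317 + 1363 + 1376 + 6624 = 14278.
Weight each subgroup mean by Nₕ/N and sum.
Σ Nₕx̄ₕ = 1598·691 + 3317·101 + 1363·629 + 1376·716 + 6624·133 = 1104218 + 335017 + 857327 + 985216 + 880992 = 4162770.
Divide by N: 4162770 / 14278 = 291.551... → 291.6.

291.6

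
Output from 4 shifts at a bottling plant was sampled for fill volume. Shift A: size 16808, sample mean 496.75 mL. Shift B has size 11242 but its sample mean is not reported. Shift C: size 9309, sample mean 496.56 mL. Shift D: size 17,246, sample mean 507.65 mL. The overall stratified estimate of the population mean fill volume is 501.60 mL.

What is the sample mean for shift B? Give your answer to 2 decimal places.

Σ Nₕx̄ₕ = N·μ, so 11242·x̄_B = 54605·501.60 − (16808·496.75 + 9309·496.56 + 17246·507.65).
= 27389868 − 21726782.94 = 5663085.06.
x̄_B = 5663085.06 / 11242 = 503.7436... → 503.74.

503.74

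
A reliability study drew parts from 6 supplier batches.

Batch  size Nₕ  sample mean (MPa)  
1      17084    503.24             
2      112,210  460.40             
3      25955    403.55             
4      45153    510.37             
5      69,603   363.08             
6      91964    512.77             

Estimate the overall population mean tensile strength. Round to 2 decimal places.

459.17

N = 361969; weights Wₕ = Nₕ/N = (0.0472, 0.3100, 0.0717, 0.1247, 0.1923, 0.2541).
x̄_st = Σ Wₕ·x̄ₕ = 0.0472·503.24 + 0.3100·460.40 + 0.0717·403.55 + 0.1247·510.37 + 0.1923·363.08 + 0.2541·512.77 ≈ 459.1707...
→ 459.17.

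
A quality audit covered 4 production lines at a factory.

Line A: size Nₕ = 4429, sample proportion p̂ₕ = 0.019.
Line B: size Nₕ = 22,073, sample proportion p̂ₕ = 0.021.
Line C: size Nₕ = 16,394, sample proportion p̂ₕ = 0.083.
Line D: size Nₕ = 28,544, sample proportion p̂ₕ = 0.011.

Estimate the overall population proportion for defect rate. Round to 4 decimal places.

Wₕ = Nₕ/N with N = 71440: 0.0620, 0.3090, 0.2295, 0.3996.
p̂_st = 0.0620·0.019 + 0.3090·0.021 + 0.2295·0.083 + 0.3996·0.011 ≈ 0.031108... → 0.0311.

0.0311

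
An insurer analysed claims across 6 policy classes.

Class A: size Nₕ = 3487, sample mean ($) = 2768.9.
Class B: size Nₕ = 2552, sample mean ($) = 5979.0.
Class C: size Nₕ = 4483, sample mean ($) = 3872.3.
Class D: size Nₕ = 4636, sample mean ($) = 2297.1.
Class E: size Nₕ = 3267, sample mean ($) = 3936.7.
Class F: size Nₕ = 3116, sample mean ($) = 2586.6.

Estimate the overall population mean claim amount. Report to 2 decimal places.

3428.04

N = 3487 + 2552 + 4483 + 4636 + 3267 + 3116 = 21541.
The stratified mean weights each stratum mean by its population share Nₕ/N.
Σ Nₕx̄ₕ = 3487·2768.9 + 2552·5979.0 + 4483·3872.3 + 4636·2297.1 + 3267·3936.7 + 3116·2586.6 = 9655154.3 + 15258408 + 17359520.9 + 10649355.6 + 12861198.9 + 8059845.6 = 73843483.3.
Divide by N: 73843483.3 / 21541 = 3428.0434... → 3428.04.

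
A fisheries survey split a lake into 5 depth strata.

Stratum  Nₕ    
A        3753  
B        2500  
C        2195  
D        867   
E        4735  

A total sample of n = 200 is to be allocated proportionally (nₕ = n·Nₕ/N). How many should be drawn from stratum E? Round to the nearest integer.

67

N = 3753 + 2500 + 2195 + 867 + 4735 = 14050.
n_E = 200·4735/14050 = 67.402... → 67.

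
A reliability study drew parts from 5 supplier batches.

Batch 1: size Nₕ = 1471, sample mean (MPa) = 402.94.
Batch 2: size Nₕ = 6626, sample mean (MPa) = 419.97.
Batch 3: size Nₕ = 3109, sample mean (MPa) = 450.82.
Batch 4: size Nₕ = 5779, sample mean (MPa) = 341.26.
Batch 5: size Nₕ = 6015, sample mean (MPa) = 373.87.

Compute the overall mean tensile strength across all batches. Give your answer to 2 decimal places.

391.22

N = 1471 + 6626 + 3109 + 5779 + 6015 = 23000.
The stratified mean weights each stratum mean by its population share Nₕ/N.
Σ Nₕx̄ₕ = 1471·402.94 + 6626·419.97 + 3109·450.82 + 5779·341.26 + 6015·373.87 = 592724.74 + 2782721.22 + 1401599.38 + 1972141.54 + 2248828.05 = 8998014.93.
Divide by N: 8998014.93 / 23000 = 391.2180... → 391.22.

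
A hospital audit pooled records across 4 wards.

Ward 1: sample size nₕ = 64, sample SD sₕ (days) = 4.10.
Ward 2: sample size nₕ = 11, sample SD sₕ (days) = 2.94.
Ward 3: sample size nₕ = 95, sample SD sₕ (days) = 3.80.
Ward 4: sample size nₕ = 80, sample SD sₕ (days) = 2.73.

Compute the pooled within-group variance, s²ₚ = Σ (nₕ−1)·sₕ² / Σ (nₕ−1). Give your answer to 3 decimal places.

12.568

Degrees of freedom: 63 + 10 + 94 + 79 = 246.
Σ(nₕ−1)sₕ² = 63·16.81 + 10·8.6436 + 94·14.44 + 79·7.4529 = 3091.6051.
s²ₚ = 3091.6051 / 246 = 12.56750... → 12.568.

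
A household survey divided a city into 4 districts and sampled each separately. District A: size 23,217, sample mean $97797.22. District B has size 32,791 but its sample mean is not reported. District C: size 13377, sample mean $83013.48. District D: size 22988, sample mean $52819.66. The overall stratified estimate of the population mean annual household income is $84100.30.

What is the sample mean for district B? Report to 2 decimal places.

96775.01

N = 23217 + 32791 + 13377 + 22988 = 92373.
Overall total = μ·N = 84100.30·92373 = 7768597011.9.
Subtract the known strata: 23217·97797.22 + 13377·83013.48 + 22988·52819.66 = 4595247722.78.
Remaining total for district B: 7768597011.9 − 4595247722.78 = 3173349289.12.
Divide by its size: 3173349289.12 / 32791 = 96775.0081... → 96775.01.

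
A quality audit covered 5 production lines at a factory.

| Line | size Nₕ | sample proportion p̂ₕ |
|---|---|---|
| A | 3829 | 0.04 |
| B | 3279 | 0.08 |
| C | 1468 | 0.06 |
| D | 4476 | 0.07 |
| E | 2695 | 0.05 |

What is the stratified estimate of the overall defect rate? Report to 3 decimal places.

Wₕ = Nₕ/N with N = 15747: 0.2432, 0.2082, 0.0932, 0.2842, 0.1711.
p̂_st = 0.2432·0.04 + 0.2082·0.08 + 0.0932·0.06 + 0.2842·0.07 + 0.1711·0.05 ≈ 0.06043... → 0.060.

0.060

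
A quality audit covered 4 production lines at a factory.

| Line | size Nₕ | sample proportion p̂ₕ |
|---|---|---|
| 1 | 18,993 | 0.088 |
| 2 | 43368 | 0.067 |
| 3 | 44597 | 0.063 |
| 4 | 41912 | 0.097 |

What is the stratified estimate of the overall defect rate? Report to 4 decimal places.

N = 18993 + 43368 + 44597 + 41912 = 148870.
Overall proportion = Σ (Nₕ/N)·p̂ₕ.
Σ Nₕp̂ₕ = 1671.384 + 2905.656 + 2809.611 + 4065.464 = 11452.115.
11452.115 / 148870 = 0.076927... → 0.0769.

0.0769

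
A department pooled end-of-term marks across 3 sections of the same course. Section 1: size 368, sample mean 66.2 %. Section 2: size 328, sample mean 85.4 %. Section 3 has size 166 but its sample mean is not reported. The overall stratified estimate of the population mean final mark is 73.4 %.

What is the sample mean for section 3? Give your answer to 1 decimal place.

N = 368 + 328 + 166 = 862.
Overall total = μ·N = 73.4·862 = 63270.8.
Subtract the known strata: 368·66.2 + 328·85.4 = 52372.8.
Remaining total for section 3: 63270.8 − 52372.8 = 10898.
Divide by its size: 10898 / 166 = 65.651... → 65.7.

65.7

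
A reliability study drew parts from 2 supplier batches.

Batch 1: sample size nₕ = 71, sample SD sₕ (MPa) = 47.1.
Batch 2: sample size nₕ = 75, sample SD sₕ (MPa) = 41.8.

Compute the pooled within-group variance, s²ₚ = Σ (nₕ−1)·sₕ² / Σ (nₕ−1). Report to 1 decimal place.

Degrees of freedom: 70 + 74 = 144.
Σ(nₕ−1)sₕ² = 70·2218.41 + 74·1747.24 = 284584.46.
s²ₚ = 284584.46 / 144 = 1976.281... → 1976.3.

1976.3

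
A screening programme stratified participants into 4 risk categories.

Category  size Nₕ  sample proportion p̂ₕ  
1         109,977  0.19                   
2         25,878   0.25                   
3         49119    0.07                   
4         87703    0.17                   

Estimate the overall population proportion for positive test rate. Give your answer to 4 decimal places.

Wₕ = Nₕ/N with N = 272677: 0.4033, 0.0949, 0.1801, 0.3216.
p̂_st = 0.4033·0.19 + 0.0949·0.25 + 0.1801·0.07 + 0.3216·0.17 ≈ 0.167645... → 0.1676.

0.1676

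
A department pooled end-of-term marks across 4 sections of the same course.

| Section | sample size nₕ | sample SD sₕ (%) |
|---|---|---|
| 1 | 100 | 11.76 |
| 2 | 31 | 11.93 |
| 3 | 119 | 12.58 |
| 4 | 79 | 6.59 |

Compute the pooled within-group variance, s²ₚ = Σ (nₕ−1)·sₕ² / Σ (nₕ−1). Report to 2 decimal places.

1: (100−1)·11.76² = 99·138.2976 = 13691.4624
2: (31−1)·11.93² = 30·142.3249 = 4269.747
3: (119−1)·12.58² = 118·158.2564 = 18674.2552
4: (79−1)·6.59² = 78·43.4281 = 3387.3918
Numerator = 40022.8564; denominator = Σ(nₕ−1) = 325.
s²ₚ = 40022.8564/325 = 123.1473... → 123.15.

123.15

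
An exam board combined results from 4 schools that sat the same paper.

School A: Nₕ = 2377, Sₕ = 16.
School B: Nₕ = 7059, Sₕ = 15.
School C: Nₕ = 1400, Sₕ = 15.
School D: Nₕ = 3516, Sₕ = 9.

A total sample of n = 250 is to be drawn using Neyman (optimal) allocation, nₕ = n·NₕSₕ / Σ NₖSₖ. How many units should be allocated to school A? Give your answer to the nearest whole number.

48

Σ NₕSₕ = 2377·16 + 7059·15 + 1400·15 + 3516·9 = 196561.
Share for A: 38032/196561 = 0.19349.
n_A = 250 × 0.19349 = 48.372... → 48.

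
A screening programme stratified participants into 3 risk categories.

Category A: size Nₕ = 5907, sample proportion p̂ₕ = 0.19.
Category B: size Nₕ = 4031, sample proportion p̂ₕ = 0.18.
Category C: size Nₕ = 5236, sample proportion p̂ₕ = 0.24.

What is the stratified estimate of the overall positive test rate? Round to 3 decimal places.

0.205

Wₕ = Nₕ/N with N = 15174: 0.3893, 0.2657, 0.3451.
p̂_st = 0.3893·0.19 + 0.2657·0.18 + 0.3451·0.24 ≈ 0.20460... → 0.205.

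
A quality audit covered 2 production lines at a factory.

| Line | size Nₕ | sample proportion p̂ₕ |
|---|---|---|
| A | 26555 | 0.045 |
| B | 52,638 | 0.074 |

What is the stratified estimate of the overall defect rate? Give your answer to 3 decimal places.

Wₕ = Nₕ/N with N = 79193: 0.3353, 0.6647.
p̂_st = 0.3353·0.045 + 0.6647·0.074 ≈ 0.06428... → 0.064.

0.064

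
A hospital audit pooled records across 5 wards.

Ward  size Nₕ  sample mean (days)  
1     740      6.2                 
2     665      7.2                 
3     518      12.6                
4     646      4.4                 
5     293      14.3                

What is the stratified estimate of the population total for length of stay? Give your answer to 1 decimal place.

1: 740·6.2 = 4588
2: 665·7.2 = 4788
3: 518·12.6 = 6526.8
4: 646·4.4 = 2842.4
5: 293·14.3 = 4189.9
τ̂ = Σ Nₕx̄ₕ = 22935.1.

22935.1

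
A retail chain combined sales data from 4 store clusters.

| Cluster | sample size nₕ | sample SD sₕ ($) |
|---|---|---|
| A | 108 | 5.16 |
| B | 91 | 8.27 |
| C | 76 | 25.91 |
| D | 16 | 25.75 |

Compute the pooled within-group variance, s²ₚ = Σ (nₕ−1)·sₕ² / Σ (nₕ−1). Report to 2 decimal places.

A: (108−1)·5.16² = 107·26.6256 = 2848.9392
B: (91−1)·8.27² = 90·68.3929 = 6155.361
C: (76−1)·25.91² = 75·671.3281 = 50349.6075
D: (16−1)·25.75² = 15·663.0625 = 9945.9375
Numerator = 69299.8452; denominator = Σ(nₕ−1) = 287.
s²ₚ = 69299.8452/287 = 241.4629... → 241.46.

241.46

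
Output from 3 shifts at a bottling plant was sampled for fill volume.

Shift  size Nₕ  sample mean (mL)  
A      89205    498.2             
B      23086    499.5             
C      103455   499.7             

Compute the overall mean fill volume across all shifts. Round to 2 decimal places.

499.06

x̄_st = (Σ Nₕx̄ₕ) / (Σ Nₕ) = (89205·498.2 + 23086·499.5 + 103455·499.7) / 215746
= 107669851.5 / 215746 = 499.0584... → 499.06.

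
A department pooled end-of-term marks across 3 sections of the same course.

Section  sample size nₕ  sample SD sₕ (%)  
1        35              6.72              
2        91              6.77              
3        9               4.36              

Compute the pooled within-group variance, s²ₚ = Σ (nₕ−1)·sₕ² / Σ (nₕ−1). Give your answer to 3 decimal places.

44.034

1: (35−1)·6.72² = 34·45.1584 = 1535.3856
2: (91−1)·6.77² = 90·45.8329 = 4124.961
3: (9−1)·4.36² = 8·19.0096 = 152.0768
Numerator = 5812.4234; denominator = Σ(nₕ−1) = 132.
s²ₚ = 5812.4234/132 = 44.03351... → 44.034.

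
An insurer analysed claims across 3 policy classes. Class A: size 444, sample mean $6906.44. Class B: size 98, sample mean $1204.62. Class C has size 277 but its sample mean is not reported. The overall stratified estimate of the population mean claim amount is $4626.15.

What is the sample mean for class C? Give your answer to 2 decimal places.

N = 444 + 98 + 277 = 819.
Overall total = μ·N = 4626.15·819 = 3788816.85.
Subtract the known strata: 444·6906.44 + 98·1204.62 = 3184512.12.
Remaining total for class C: 3788816.85 − 3184512.12 = 604304.73.
Divide by its size: 604304.73 / 277 = 2181.6055... → 2181.61.

2181.61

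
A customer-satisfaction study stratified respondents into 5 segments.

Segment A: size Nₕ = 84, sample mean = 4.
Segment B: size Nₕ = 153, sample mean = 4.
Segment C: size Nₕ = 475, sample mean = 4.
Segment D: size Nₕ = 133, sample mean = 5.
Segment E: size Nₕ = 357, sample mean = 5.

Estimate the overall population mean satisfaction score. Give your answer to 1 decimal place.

N = 1202; weights Wₕ = Nₕ/N = (0.0699, 0.1273, 0.3952, 0.1106, 0.2970).
x̄_st = Σ Wₕ·x̄ₕ = 0.0699·4 + 0.1273·4 + 0.3952·4 + 0.1106·5 + 0.2970·5 ≈ 4.408...
→ 4.4.

4.4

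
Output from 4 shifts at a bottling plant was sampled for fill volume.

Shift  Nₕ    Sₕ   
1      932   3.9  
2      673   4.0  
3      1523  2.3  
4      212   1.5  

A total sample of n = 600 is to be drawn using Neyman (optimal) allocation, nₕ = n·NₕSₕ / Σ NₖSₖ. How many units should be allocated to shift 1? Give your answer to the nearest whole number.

215

Σ NₕSₕ = 932·3.9 + 673·4.0 + 1523·2.3 + 212·1.5 = 10147.7.
Share for 1: 3634.8/10147.7 = 0.35819.
n_1 = 600 × 0.35819 = 214.914... → 215.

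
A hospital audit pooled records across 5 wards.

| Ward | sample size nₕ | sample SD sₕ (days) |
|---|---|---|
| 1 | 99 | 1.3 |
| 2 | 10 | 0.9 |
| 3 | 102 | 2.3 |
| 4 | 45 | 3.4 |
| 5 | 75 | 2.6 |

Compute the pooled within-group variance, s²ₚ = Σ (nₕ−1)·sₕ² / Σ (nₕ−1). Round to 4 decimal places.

1: (99−1)·1.3² = 98·1.69 = 165.62
2: (10−1)·0.9² = 9·0.81 = 7.29
3: (102−1)·2.3² = 101·5.29 = 534.29
4: (45−1)·3.4² = 44·11.56 = 508.64
5: (75−1)·2.6² = 74·6.76 = 500.24
Numerator = 1716.08; denominator = Σ(nₕ−1) = 326.
s²ₚ = 1716.08/326 = 5.264049... → 5.2640.

5.2640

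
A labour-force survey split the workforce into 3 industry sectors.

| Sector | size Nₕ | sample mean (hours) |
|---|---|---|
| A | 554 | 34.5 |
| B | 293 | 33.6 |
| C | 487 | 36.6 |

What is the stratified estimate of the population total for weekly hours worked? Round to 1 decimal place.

Population total = Σ Nₕ·x̄ₕ (each stratum's size times its mean).
554·34.5 + 293·33.6 + 487·36.6 = 19113 + 9844.8 + 17824.2 = 46782.0.

46782.0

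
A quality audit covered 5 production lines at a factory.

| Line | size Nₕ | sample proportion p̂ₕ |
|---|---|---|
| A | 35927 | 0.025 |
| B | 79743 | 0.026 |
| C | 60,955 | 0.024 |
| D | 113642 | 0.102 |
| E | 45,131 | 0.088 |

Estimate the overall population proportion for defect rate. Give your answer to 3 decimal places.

Wₕ = Nₕ/N with N = 335398: 0.1071, 0.2378, 0.1817, 0.3388, 0.1346.
p̂_st = 0.1071·0.025 + 0.2378·0.026 + 0.1817·0.024 + 0.3388·0.102 + 0.1346·0.088 ≈ 0.05962... → 0.060.

0.060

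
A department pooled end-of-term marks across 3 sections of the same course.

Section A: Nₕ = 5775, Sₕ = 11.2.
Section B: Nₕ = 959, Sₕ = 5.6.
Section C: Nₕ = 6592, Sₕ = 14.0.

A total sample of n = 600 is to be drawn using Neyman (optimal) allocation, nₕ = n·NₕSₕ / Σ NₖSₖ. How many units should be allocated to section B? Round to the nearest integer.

20

A: NₕSₕ = 5775·11.2 = 64680
B: NₕSₕ = 959·5.6 = 5370.4
C: NₕSₕ = 6592·14.0 = 92288
Σ NₕSₕ = 162338.4.
n_B = 600·5370.4/162338.4 = 19.849... → 20.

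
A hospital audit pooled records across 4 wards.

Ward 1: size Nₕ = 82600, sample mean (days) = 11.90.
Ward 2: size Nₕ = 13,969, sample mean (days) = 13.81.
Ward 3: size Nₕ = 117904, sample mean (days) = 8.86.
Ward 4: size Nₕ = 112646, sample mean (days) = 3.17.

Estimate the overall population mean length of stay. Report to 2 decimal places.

x̄_st = (Σ Nₕx̄ₕ) / (Σ Nₕ) = (82600·11.90 + 13969·13.81 + 117904·8.86 + 112646·3.17) / 327119
= 2577569.15 / 327119 = 7.8796... → 7.88.

7.88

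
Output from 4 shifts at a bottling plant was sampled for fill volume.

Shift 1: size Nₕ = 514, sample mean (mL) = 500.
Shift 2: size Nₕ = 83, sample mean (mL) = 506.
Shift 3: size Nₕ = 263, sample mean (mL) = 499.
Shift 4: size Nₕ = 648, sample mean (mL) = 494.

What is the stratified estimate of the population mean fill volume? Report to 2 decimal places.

N = 514 + 83 + 263 + 648 = 1508.
The stratified mean weights each stratum mean by its population share Nₕ/N.
Σ Nₕx̄ₕ = 514·500 + 83·506 + 263·499 + 648·494 = 257000 + 41998 + 131237 + 320112 = 750347.
Divide by N: 750347 / 1508 = 497.5776... → 497.58.

497.58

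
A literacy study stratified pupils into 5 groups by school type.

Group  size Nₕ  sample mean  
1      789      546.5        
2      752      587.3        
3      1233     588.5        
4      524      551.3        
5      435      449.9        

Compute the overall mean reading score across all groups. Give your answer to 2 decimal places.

x̄_st = (Σ Nₕx̄ₕ) / (Σ Nₕ) = (789·546.5 + 752·587.3 + 1233·588.5 + 524·551.3 + 435·449.9) / 3733
= 2083046.3 / 3733 = 558.0087... → 558.01.

558.01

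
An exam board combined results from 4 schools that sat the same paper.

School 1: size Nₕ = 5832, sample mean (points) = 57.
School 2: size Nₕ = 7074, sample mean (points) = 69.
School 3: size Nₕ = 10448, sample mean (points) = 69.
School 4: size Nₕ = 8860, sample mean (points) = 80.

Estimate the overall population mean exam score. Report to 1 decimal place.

x̄_st = (Σ Nₕx̄ₕ) / (Σ Nₕ) = (5832·57 + 7074·69 + 10448·69 + 8860·80) / 32214
= 2250242 / 32214 = 69.853... → 69.9.

69.9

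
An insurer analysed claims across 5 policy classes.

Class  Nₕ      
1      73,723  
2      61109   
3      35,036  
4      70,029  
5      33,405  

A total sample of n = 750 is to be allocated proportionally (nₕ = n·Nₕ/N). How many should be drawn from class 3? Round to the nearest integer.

96

N = 73723 + 61109 + 35036 + 70029 + 33405 = 273302.
n_3 = 750·35036/273302 = 96.146... → 96.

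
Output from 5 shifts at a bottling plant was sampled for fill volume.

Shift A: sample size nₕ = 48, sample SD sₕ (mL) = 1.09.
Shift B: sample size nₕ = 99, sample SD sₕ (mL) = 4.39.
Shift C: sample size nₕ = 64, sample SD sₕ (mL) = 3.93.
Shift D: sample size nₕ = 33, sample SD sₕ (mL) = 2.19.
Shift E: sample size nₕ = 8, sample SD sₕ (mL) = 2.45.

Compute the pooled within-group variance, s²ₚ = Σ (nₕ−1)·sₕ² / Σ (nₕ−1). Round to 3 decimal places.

12.603

Degrees of freedom: 47 + 98 + 63 + 32 + 7 = 247.
Σ(nₕ−1)sₕ² = 47·1.1881 + 98·19.2721 + 63·15.4449 + 32·4.7961 + 7·6.0025 = 3113.0279.
s²ₚ = 3113.0279 / 247 = 12.60335... → 12.603.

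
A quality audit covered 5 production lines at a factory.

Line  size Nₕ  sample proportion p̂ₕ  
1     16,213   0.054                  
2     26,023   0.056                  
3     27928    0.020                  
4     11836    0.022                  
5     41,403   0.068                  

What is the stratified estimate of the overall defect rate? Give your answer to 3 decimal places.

N = 16213 + 26023 + 27928 + 11836 + 41403 = 123403.
Overall proportion = Σ (Nₕ/N)·p̂ₕ.
Σ Nₕp̂ₕ = 875.502 + 1457.288 + 558.56 + 260.392 + 2815.404 = 5967.146.
5967.146 / 123403 = 0.04835... → 0.048.

0.048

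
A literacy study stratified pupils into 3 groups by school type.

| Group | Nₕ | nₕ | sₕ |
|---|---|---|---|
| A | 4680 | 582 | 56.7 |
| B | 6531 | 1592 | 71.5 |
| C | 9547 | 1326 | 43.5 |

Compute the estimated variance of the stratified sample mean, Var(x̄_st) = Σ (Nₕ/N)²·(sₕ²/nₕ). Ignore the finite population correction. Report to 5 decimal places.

N = 20758. Term for each stratum: Wₕ²sₕ²/nₕ.
Var(x̄_st) = 0.28077848 + 0.31787573 + 0.30185461 = 0.90050883 → 0.90051.

0.90051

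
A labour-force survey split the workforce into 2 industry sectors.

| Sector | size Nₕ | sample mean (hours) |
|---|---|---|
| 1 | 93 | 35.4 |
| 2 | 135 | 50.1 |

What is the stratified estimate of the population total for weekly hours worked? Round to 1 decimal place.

10055.7

Population total = Σ Nₕ·x̄ₕ (each stratum's size times its mean).
93·35.4 + 135·50.1 = 3292.2 + 6763.5 = 10055.7.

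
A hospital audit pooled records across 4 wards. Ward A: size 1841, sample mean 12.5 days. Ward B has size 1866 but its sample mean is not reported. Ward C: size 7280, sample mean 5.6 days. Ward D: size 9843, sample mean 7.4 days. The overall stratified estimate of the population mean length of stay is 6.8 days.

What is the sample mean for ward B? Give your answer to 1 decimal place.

2.7

N = 1841 + 1866 + 7280 + 9843 = 20830.
Overall total = μ·N = 6.8·20830 = 141644.
Subtract the known strata: 1841·12.5 + 7280·5.6 + 9843·7.4 = 136618.7.
Remaining total for ward B: 141644 − 136618.7 = 5025.3.
Divide by its size: 5025.3 / 1866 = 2.693... → 2.7.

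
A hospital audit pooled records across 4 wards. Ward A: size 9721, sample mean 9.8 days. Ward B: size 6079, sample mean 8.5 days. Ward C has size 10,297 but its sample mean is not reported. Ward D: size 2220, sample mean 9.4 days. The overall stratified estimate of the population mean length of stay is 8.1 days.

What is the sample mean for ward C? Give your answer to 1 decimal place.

6.0

Σ Nₕx̄ₕ = N·μ, so 10297·x̄_C = 28317·8.1 − (9721·9.8 + 6079·8.5 + 2220·9.4).
= 229367.7 − 167805.3 = 61562.4.
x̄_C = 61562.4 / 10297 = 5.979... → 6.0.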